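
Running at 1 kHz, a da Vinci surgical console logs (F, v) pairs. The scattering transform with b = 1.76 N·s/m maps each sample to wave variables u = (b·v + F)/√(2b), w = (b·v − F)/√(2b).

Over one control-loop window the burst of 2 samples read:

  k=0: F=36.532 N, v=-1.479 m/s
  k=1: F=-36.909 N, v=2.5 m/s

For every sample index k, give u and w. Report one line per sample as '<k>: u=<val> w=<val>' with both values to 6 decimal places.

k=0: b·v=1.76×(-1.479)=-2.603040; √(2b)=1.876166; u=(-2.603040+36.532)/1.876166=18.084196, w=(-2.603040−36.532)/1.876166=-20.859046
k=1: b·v=1.76×2.5=4.400000; √(2b)=1.876166; u=(4.400000+(-36.909))/1.876166=-17.327355, w=(4.400000−(-36.909))/1.876166=22.017771

0: u=18.084196 w=-20.859046
1: u=-17.327355 w=22.017771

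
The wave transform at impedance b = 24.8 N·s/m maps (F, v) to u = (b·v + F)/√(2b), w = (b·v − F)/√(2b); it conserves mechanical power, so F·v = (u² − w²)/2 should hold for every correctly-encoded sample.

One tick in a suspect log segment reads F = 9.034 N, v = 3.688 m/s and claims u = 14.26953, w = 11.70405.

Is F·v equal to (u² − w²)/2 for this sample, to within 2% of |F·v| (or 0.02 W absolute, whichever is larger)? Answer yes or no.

F·v = 9.034×3.688 = 33.31739 W.
(u² − w²)/2 = (203.61949 − 136.98479)/2 = 33.31735 W.
|Δ| = 0.00004;  2% of max(1, |F·v|) = 0.66635.

yes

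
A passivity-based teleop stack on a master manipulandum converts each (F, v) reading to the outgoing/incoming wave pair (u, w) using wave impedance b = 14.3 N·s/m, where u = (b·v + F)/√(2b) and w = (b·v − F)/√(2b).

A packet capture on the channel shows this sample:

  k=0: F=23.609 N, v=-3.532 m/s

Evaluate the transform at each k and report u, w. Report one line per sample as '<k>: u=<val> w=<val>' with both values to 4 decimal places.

0: u=-5.0298 w=-13.8590

k=0: b·v=14.3×(-3.532)=-50.5076; √(2b)=5.3479; u=(-50.5076+23.609)/5.3479=-5.0298, w=(-50.5076−23.609)/5.3479=-13.8590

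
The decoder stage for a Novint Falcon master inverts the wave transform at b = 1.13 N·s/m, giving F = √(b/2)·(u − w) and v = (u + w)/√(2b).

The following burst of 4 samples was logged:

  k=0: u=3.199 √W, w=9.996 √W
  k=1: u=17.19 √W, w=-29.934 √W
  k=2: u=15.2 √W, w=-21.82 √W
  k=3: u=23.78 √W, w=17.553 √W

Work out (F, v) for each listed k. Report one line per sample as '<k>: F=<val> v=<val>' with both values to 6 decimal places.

0: F=-5.109066 v=8.777183
1: F=35.421453 v=-8.477183
2: F=27.826632 v=-4.403558
3: F=4.680617 v=27.494303

k=0: u−w=-6.797000, u+w=13.195000; √(b/2)=0.751665, √(2b)=1.503330; F=0.751665×(-6.797)=-5.109066, v=13.195000/1.503330=8.777183
k=1: u−w=47.124000, u+w=-12.744000; √(b/2)=0.751665, √(2b)=1.503330; F=0.751665×47.124=35.421453, v=-12.744000/1.503330=-8.477183
k=2: u−w=37.020000, u+w=-6.620000; √(b/2)=0.751665, √(2b)=1.503330; F=0.751665×37.02=27.826632, v=-6.620000/1.503330=-4.403558
k=3: u−w=6.227000, u+w=41.333000; √(b/2)=0.751665, √(2b)=1.503330; F=0.751665×6.227=4.680617, v=41.333000/1.503330=27.494303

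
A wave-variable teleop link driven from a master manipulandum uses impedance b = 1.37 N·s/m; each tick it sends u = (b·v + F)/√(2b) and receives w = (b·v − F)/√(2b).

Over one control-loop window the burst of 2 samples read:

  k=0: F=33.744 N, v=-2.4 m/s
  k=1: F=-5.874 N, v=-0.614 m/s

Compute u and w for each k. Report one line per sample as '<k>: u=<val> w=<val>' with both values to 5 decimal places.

k=0: b·v=1.37×(-2.4)=-3.28800; √(2b)=1.65529; u=(-3.28800+33.744)/1.65529=18.39914, w=(-3.28800−33.744)/1.65529=-22.37185
k=1: b·v=1.37×(-0.614)=-0.84118; √(2b)=1.65529; u=(-0.84118+(-5.874))/1.65529=-4.05679, w=(-0.84118−(-5.874))/1.65529=3.04044

0: u=18.39914 w=-22.37185
1: u=-4.05679 w=3.04044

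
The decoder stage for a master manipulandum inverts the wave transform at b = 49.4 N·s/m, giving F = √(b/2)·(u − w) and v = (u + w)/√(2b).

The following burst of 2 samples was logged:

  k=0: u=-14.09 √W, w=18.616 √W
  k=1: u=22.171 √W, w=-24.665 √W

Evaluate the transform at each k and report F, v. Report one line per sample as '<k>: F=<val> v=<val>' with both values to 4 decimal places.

0: F=-162.5459 v=0.4553
1: F=232.7707 v=-0.2509

k=0: u−w=-32.7060, u+w=4.5260; √(b/2)=4.9699, √(2b)=9.9398; F=4.9699×(-32.706)=-162.5459, v=4.5260/9.9398=0.4553
k=1: u−w=46.8360, u+w=-2.4940; √(b/2)=4.9699, √(2b)=9.9398; F=4.9699×46.836=232.7707, v=-2.4940/9.9398=-0.2509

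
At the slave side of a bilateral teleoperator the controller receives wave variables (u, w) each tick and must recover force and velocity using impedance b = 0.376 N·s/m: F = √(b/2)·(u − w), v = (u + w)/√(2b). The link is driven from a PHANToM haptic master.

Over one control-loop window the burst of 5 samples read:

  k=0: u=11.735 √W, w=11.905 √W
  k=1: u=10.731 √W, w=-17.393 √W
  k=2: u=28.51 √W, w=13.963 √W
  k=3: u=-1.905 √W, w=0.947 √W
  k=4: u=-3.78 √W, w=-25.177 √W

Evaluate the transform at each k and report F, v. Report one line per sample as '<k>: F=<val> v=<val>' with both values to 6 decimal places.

0: F=-0.073710 v=27.260797
1: F=12.194276 v=-7.682379
2: F=6.307429 v=48.978335
3: F=-1.236598 v=-1.104731
4: F=9.277518 v=-33.392170

k=0: u−w=-0.170000, u+w=23.640000; √(b/2)=0.433590, √(2b)=0.867179; F=0.433590×(-0.17)=-0.073710, v=23.640000/0.867179=27.260797
k=1: u−w=28.124000, u+w=-6.662000; √(b/2)=0.433590, √(2b)=0.867179; F=0.433590×28.124=12.194276, v=-6.662000/0.867179=-7.682379
k=2: u−w=14.547000, u+w=42.473000; √(b/2)=0.433590, √(2b)=0.867179; F=0.433590×14.547=6.307429, v=42.473000/0.867179=48.978335
k=3: u−w=-2.852000, u+w=-0.958000; √(b/2)=0.433590, √(2b)=0.867179; F=0.433590×(-2.852)=-1.236598, v=-0.958000/0.867179=-1.104731
k=4: u−w=21.397000, u+w=-28.957000; √(b/2)=0.433590, √(2b)=0.867179; F=0.433590×21.397=9.277518, v=-28.957000/0.867179=-33.392170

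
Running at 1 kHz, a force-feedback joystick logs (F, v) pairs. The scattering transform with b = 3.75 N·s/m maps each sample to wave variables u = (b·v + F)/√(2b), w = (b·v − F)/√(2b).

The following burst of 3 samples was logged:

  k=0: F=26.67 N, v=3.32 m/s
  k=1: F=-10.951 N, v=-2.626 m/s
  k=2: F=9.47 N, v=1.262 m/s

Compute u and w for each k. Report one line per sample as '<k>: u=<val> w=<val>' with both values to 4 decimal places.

0: u=14.2846 w=-5.1924
1: u=-7.5945 w=0.4029
2: u=5.1860 w=-1.7299

k=0: b·v=3.75×3.32=12.4500; √(2b)=2.7386; u=(12.4500+26.67)/2.7386=14.2846, w=(12.4500−26.67)/2.7386=-5.1924
k=1: b·v=3.75×(-2.626)=-9.8475; √(2b)=2.7386; u=(-9.8475+(-10.951))/2.7386=-7.5945, w=(-9.8475−(-10.951))/2.7386=0.4029
k=2: b·v=3.75×1.262=4.7325; √(2b)=2.7386; u=(4.7325+9.47)/2.7386=5.1860, w=(4.7325−9.47)/2.7386=-1.7299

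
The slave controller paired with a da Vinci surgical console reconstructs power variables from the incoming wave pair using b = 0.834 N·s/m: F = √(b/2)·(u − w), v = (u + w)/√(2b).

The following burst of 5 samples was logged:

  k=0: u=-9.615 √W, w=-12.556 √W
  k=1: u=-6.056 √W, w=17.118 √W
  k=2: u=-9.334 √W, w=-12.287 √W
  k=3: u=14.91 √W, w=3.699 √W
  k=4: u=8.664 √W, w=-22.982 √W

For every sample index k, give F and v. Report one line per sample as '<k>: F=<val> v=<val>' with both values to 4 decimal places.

0: F=1.8992 v=-17.1667
1: F=-14.9647 v=8.5652
2: F=1.9069 v=-16.7409
3: F=7.2396 v=14.4087
4: F=20.4356 v=-11.0862

k=0: u−w=2.9410, u+w=-22.1710; √(b/2)=0.6458, √(2b)=1.2915; F=0.6458×2.941=1.8992, v=-22.1710/1.2915=-17.1667
k=1: u−w=-23.1740, u+w=11.0620; √(b/2)=0.6458, √(2b)=1.2915; F=0.6458×(-23.174)=-14.9647, v=11.0620/1.2915=8.5652
k=2: u−w=2.9530, u+w=-21.6210; √(b/2)=0.6458, √(2b)=1.2915; F=0.6458×2.953=1.9069, v=-21.6210/1.2915=-16.7409
k=3: u−w=11.2110, u+w=18.6090; √(b/2)=0.6458, √(2b)=1.2915; F=0.6458×11.211=7.2396, v=18.6090/1.2915=14.4087
k=4: u−w=31.6460, u+w=-14.3180; √(b/2)=0.6458, √(2b)=1.2915; F=0.6458×31.646=20.4356, v=-14.3180/1.2915=-11.0862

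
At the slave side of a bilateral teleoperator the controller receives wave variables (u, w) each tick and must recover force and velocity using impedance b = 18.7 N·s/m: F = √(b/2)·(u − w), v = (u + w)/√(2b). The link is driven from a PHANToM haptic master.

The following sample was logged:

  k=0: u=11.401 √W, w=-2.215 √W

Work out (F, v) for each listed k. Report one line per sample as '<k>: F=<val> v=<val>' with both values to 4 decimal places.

0: F=41.6347 v=1.5021

k=0: u−w=13.6160, u+w=9.1860; √(b/2)=3.0578, √(2b)=6.1156; F=3.0578×13.616=41.6347, v=9.1860/6.1156=1.5021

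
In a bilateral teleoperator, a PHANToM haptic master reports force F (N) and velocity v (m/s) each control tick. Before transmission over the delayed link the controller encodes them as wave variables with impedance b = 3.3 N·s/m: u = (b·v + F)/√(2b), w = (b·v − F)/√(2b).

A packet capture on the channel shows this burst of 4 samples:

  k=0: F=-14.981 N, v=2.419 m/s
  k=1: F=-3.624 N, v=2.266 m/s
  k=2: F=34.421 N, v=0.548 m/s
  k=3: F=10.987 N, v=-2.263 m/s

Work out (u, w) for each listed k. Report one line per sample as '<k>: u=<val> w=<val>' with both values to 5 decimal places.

0: u=-2.72408 w=8.93861
1: u=1.50009 w=4.32137
2: u=14.10227 w=-12.69444
3: u=1.36981 w=-7.18356

k=0: b·v=3.3×2.419=7.98270; √(2b)=2.56905; u=(7.98270+(-14.981))/2.56905=-2.72408, w=(7.98270−(-14.981))/2.56905=8.93861
k=1: b·v=3.3×2.266=7.47780; √(2b)=2.56905; u=(7.47780+(-3.624))/2.56905=1.50009, w=(7.47780−(-3.624))/2.56905=4.32137
k=2: b·v=3.3×0.548=1.80840; √(2b)=2.56905; u=(1.80840+34.421)/2.56905=14.10227, w=(1.80840−34.421)/2.56905=-12.69444
k=3: b·v=3.3×(-2.263)=-7.46790; √(2b)=2.56905; u=(-7.46790+10.987)/2.56905=1.36981, w=(-7.46790−10.987)/2.56905=-7.18356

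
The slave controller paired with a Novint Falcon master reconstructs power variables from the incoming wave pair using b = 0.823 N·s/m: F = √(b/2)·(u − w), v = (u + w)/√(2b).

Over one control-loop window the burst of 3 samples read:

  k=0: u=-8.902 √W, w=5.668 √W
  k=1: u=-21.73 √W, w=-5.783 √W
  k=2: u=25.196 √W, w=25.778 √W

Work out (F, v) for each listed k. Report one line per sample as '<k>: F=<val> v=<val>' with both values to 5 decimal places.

0: F=-9.34640 v=-2.52072
1: F=-10.22972 v=-21.44485
2: F=-0.37334 v=39.73139

k=0: u−w=-14.57000, u+w=-3.23400; √(b/2)=0.64148, √(2b)=1.28297; F=0.64148×(-14.57)=-9.34640, v=-3.23400/1.28297=-2.52072
k=1: u−w=-15.94700, u+w=-27.51300; √(b/2)=0.64148, √(2b)=1.28297; F=0.64148×(-15.947)=-10.22972, v=-27.51300/1.28297=-21.44485
k=2: u−w=-0.58200, u+w=50.97400; √(b/2)=0.64148, √(2b)=1.28297; F=0.64148×(-0.582)=-0.37334, v=50.97400/1.28297=39.73139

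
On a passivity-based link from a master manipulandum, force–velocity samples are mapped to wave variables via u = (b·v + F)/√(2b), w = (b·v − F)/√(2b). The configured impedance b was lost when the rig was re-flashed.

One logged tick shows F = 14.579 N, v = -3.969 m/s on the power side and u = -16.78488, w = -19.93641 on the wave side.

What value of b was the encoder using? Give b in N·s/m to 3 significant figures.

b = 42.8 N·s/m

u + w = -36.7213;  u + w = √(2b)·v, so √(2b) = -36.7213/(-3.969) = 9.2520.
b = (√(2b))²/2 = 85.6000/2 = 42.8000.
(Check via u − w = 2F/√(2b): u − w = 3.1515, 2F/√(2b) = 3.1515.)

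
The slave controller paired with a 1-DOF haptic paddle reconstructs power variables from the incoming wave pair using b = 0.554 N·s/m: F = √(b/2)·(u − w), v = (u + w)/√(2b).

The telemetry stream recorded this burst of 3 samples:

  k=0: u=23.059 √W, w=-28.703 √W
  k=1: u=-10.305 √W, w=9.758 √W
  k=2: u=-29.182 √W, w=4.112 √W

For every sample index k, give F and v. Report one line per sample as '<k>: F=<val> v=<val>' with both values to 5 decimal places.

k=0: u−w=51.76200, u+w=-5.64400; √(b/2)=0.52631, √(2b)=1.05262; F=0.52631×51.762=27.24275, v=-5.64400/1.05262=-5.36188
k=1: u−w=-20.06300, u+w=-0.54700; √(b/2)=0.52631, √(2b)=1.05262; F=0.52631×(-20.063)=-10.55932, v=-0.54700/1.05262=-0.51966
k=2: u−w=-33.29400, u+w=-25.07000; √(b/2)=0.52631, √(2b)=1.05262; F=0.52631×(-33.294)=-17.52290, v=-25.07000/1.05262=-23.81686

0: F=27.24275 v=-5.36188
1: F=-10.55932 v=-0.51966
2: F=-17.52290 v=-23.81686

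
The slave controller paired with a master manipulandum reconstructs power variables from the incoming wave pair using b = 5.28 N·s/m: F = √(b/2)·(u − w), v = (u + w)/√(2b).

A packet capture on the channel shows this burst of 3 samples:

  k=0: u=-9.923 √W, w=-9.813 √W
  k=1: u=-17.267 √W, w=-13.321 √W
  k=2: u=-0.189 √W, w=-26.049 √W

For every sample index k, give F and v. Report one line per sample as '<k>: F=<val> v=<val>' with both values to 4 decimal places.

k=0: u−w=-0.1100, u+w=-19.7360; √(b/2)=1.6248, √(2b)=3.2496; F=1.6248×(-0.11)=-0.1787, v=-19.7360/3.2496=-6.0733
k=1: u−w=-3.9460, u+w=-30.5880; √(b/2)=1.6248, √(2b)=3.2496; F=1.6248×(-3.946)=-6.4115, v=-30.5880/3.2496=-9.4128
k=2: u−w=25.8600, u+w=-26.2380; √(b/2)=1.6248, √(2b)=3.2496; F=1.6248×25.86=42.0175, v=-26.2380/3.2496=-8.0742

0: F=-0.1787 v=-6.0733
1: F=-6.4115 v=-9.4128
2: F=42.0175 v=-8.0742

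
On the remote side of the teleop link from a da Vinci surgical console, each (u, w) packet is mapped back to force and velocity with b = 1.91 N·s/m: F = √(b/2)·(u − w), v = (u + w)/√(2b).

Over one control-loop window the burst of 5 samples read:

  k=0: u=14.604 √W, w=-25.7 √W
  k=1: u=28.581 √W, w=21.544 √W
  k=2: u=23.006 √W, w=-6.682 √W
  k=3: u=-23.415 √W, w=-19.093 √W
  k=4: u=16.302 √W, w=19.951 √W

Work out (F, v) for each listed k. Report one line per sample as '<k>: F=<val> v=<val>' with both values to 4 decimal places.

k=0: u−w=40.3040, u+w=-11.0960; √(b/2)=0.9772, √(2b)=1.9545; F=0.9772×40.304=39.3867, v=-11.0960/1.9545=-5.6772
k=1: u−w=7.0370, u+w=50.1250; √(b/2)=0.9772, √(2b)=1.9545; F=0.9772×7.037=6.8768, v=50.1250/1.9545=25.6462
k=2: u−w=29.6880, u+w=16.3240; √(b/2)=0.9772, √(2b)=1.9545; F=0.9772×29.688=29.0123, v=16.3240/1.9545=8.3521
k=3: u−w=-4.3220, u+w=-42.5080; √(b/2)=0.9772, √(2b)=1.9545; F=0.9772×(-4.322)=-4.2236, v=-42.5080/1.9545=-21.7490
k=4: u−w=-3.6490, u+w=36.2530; √(b/2)=0.9772, √(2b)=1.9545; F=0.9772×(-3.649)=-3.5660, v=36.2530/1.9545=18.5486

0: F=39.3867 v=-5.6772
1: F=6.8768 v=25.6462
2: F=29.0123 v=8.3521
3: F=-4.2236 v=-21.7490
4: F=-3.5660 v=18.5486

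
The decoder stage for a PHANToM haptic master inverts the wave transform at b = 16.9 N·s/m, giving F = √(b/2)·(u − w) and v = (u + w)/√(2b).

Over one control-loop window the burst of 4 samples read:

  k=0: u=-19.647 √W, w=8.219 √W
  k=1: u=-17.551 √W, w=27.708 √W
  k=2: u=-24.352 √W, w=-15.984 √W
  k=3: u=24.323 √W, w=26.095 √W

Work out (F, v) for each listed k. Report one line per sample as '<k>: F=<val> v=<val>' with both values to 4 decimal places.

k=0: u−w=-27.8660, u+w=-11.4280; √(b/2)=2.9069, √(2b)=5.8138; F=2.9069×(-27.866)=-81.0034, v=-11.4280/5.8138=-1.9657
k=1: u−w=-45.2590, u+w=10.1570; √(b/2)=2.9069, √(2b)=5.8138; F=2.9069×(-45.259)=-131.5629, v=10.1570/5.8138=1.7471
k=2: u−w=-8.3680, u+w=-40.3360; √(b/2)=2.9069, √(2b)=5.8138; F=2.9069×(-8.368)=-24.3248, v=-40.3360/5.8138=-6.9380
k=3: u−w=-1.7720, u+w=50.4180; √(b/2)=2.9069, √(2b)=5.8138; F=2.9069×(-1.772)=-5.1510, v=50.4180/5.8138=8.6722

0: F=-81.0034 v=-1.9657
1: F=-131.5629 v=1.7471
2: F=-24.3248 v=-6.9380
3: F=-5.1510 v=8.6722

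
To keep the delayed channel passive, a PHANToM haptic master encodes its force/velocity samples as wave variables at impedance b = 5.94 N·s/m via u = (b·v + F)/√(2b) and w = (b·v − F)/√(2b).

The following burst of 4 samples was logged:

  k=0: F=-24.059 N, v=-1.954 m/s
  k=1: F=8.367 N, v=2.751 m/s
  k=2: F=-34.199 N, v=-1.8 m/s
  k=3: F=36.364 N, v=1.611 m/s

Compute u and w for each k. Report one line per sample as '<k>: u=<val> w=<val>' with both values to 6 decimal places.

k=0: b·v=5.94×(-1.954)=-11.606760; √(2b)=3.446738; u=(-11.606760+(-24.059))/3.446738=-10.347686, w=(-11.606760−(-24.059))/3.446738=3.612761
k=1: b·v=5.94×2.751=16.340940; √(2b)=3.446738; u=(16.340940+8.367)/3.446738=7.168500, w=(16.340940−8.367)/3.446738=2.313475
k=2: b·v=5.94×(-1.8)=-10.692000; √(2b)=3.446738; u=(-10.692000+(-34.199))/3.446738=-13.024200, w=(-10.692000−(-34.199))/3.446738=6.820072
k=3: b·v=5.94×1.611=9.569340; √(2b)=3.446738; u=(9.569340+36.364)/3.446738=13.326614, w=(9.569340−36.364)/3.446738=-7.773919

0: u=-10.347686 w=3.612761
1: u=7.168500 w=2.313475
2: u=-13.024200 w=6.820072
3: u=13.326614 w=-7.773919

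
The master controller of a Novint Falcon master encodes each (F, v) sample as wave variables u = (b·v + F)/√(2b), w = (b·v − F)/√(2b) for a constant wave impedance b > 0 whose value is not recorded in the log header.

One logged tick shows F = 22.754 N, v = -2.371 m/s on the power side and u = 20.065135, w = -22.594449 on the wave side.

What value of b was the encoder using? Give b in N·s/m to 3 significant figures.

b = 0.569 N·s/m

u + w = -2.529314;  u + w = √(2b)·v, so √(2b) = -2.529314/(-2.371) = 1.066771.
b = (√(2b))²/2 = 1.138000/2 = 0.569000.
(Check via u − w = 2F/√(2b): u − w = 42.659584, 2F/√(2b) = 42.659578.)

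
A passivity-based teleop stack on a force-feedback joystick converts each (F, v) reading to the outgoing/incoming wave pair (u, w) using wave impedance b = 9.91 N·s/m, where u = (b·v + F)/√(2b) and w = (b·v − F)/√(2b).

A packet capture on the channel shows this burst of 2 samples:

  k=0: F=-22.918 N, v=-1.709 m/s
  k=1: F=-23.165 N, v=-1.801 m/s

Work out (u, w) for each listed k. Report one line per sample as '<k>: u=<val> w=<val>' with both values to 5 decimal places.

0: u=-8.95204 w=1.34363
1: u=-9.21231 w=1.19432

k=0: b·v=9.91×(-1.709)=-16.93619; √(2b)=4.45197; u=(-16.93619+(-22.918))/4.45197=-8.95204, w=(-16.93619−(-22.918))/4.45197=1.34363
k=1: b·v=9.91×(-1.801)=-17.84791; √(2b)=4.45197; u=(-17.84791+(-23.165))/4.45197=-9.21231, w=(-17.84791−(-23.165))/4.45197=1.19432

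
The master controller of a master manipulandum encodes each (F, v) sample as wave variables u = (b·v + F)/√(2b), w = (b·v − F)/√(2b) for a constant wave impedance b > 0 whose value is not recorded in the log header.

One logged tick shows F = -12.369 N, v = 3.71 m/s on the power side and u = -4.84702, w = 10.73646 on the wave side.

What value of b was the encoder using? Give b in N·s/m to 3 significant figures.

u + w = 5.8894;  u + w = √(2b)·v, so √(2b) = 5.8894/3.71 = 1.5875.
b = (√(2b))²/2 = 2.5200/2 = 1.2600.
(Check via u − w = 2F/√(2b): u − w = -15.5835, 2F/√(2b) = -15.5835.)

b = 1.26 N·s/m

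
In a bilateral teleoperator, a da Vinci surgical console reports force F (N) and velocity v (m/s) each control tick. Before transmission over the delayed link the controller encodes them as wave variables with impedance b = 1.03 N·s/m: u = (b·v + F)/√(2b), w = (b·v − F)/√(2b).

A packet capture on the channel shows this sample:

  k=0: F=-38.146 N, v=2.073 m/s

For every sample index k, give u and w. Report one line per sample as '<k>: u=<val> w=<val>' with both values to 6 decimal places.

0: u=-25.089920 w=28.065235

k=0: b·v=1.03×2.073=2.135190; √(2b)=1.435270; u=(2.135190+(-38.146))/1.435270=-25.089920, w=(2.135190−(-38.146))/1.435270=28.065235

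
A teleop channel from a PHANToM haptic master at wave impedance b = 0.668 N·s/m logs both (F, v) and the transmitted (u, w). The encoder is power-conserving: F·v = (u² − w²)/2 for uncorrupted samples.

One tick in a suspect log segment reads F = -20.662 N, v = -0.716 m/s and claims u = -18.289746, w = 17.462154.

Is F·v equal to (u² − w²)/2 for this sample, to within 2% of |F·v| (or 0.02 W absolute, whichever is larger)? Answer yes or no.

yes

F·v = (-20.662)×(-0.716) = 14.793992 W.
(u² − w²)/2 = (334.514809 − 304.926822)/2 = 14.793993 W.
|Δ| = 0.000001;  2% of max(1, |F·v|) = 0.295880.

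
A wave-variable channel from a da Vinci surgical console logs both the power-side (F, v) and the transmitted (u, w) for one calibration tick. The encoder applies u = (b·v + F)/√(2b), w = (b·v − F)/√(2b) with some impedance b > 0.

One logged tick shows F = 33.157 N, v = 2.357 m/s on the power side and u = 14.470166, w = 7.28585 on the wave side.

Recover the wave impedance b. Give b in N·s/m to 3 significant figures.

b = 42.6 N·s/m

u + w = 21.756016;  u + w = √(2b)·v, so √(2b) = 21.756016/2.357 = 9.230384.
b = (√(2b))²/2 = 85.199996/2 = 42.599998.
(Check via u − w = 2F/√(2b): u − w = 7.184316, 2F/√(2b) = 7.184316.)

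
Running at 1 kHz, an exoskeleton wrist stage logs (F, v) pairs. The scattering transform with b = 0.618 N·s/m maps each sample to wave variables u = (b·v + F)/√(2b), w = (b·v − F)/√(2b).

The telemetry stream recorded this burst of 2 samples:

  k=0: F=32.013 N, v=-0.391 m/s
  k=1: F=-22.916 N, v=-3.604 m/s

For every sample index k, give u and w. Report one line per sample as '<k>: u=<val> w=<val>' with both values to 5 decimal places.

k=0: b·v=0.618×(-0.391)=-0.24164; √(2b)=1.11176; u=(-0.24164+32.013)/1.11176=28.57766, w=(-0.24164−32.013)/1.11176=-29.01235
k=1: b·v=0.618×(-3.604)=-2.22727; √(2b)=1.11176; u=(-2.22727+(-22.916))/1.11176=-22.61583, w=(-2.22727−(-22.916))/1.11176=18.60907

0: u=28.57766 w=-29.01235
1: u=-22.61583 w=18.60907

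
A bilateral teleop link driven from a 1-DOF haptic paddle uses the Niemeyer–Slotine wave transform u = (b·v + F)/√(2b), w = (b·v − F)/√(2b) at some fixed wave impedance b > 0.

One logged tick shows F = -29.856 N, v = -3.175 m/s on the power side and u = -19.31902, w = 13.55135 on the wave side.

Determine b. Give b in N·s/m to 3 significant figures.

u + w = -5.7677;  u + w = √(2b)·v, so √(2b) = -5.7677/(-3.175) = 1.8166.
b = (√(2b))²/2 = 3.3000/2 = 1.6500.
(Check via u − w = 2F/√(2b): u − w = -32.8704, 2F/√(2b) = -32.8704.)

b = 1.65 N·s/m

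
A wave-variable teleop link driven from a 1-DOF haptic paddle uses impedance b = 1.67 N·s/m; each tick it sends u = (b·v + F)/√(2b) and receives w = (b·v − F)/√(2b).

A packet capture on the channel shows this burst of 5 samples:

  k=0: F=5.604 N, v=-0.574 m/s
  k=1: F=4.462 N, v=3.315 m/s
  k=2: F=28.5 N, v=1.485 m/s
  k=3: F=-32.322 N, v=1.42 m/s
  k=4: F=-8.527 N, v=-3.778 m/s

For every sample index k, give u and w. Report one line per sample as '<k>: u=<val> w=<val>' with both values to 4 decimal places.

k=0: b·v=1.67×(-0.574)=-0.9586; √(2b)=1.8276; u=(-0.9586+5.604)/1.8276=2.5419, w=(-0.9586−5.604)/1.8276=-3.5909
k=1: b·v=1.67×3.315=5.5360; √(2b)=1.8276; u=(5.5360+4.462)/1.8276=5.4707, w=(5.5360−4.462)/1.8276=0.5877
k=2: b·v=1.67×1.485=2.4800; √(2b)=1.8276; u=(2.4800+28.5)/1.8276=16.9515, w=(2.4800−28.5)/1.8276=-14.2375
k=3: b·v=1.67×1.42=2.3714; √(2b)=1.8276; u=(2.3714+(-32.322))/1.8276=-16.3882, w=(2.3714−(-32.322))/1.8276=18.9834
k=4: b·v=1.67×(-3.778)=-6.3093; √(2b)=1.8276; u=(-6.3093+(-8.527))/1.8276=-8.1180, w=(-6.3093−(-8.527))/1.8276=1.2135

0: u=2.5419 w=-3.5909
1: u=5.4707 w=0.5877
2: u=16.9515 w=-14.2375
3: u=-16.3882 w=18.9834
4: u=-8.1180 w=1.2135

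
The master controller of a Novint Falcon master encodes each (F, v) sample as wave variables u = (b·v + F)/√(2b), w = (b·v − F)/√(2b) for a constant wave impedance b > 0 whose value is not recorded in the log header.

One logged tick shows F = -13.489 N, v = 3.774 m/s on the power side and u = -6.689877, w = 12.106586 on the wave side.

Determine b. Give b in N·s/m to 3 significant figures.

b = 1.03 N·s/m

u + w = 5.416709;  u + w = √(2b)·v, so √(2b) = 5.416709/3.774 = 1.435270.
b = (√(2b))²/2 = 2.060000/2 = 1.030000.
(Check via u − w = 2F/√(2b): u − w = -18.796463, 2F/√(2b) = -18.796463.)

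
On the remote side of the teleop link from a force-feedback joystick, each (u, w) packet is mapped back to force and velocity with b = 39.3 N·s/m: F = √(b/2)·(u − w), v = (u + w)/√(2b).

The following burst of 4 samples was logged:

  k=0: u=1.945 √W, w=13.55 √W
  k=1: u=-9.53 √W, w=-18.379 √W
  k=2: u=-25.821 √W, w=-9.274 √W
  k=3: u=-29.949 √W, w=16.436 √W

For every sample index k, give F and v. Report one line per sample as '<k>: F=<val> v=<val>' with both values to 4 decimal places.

k=0: u−w=-11.6050, u+w=15.4950; √(b/2)=4.4328, √(2b)=8.8657; F=4.4328×(-11.605)=-51.4430, v=15.4950/8.8657=1.7478
k=1: u−w=8.8490, u+w=-27.9090; √(b/2)=4.4328, √(2b)=8.8657; F=4.4328×8.849=39.2261, v=-27.9090/8.8657=-3.1480
k=2: u−w=-16.5470, u+w=-35.0950; √(b/2)=4.4328, √(2b)=8.8657; F=4.4328×(-16.547)=-73.3501, v=-35.0950/8.8657=-3.9585
k=3: u−w=-46.3850, u+w=-13.5130; √(b/2)=4.4328, √(2b)=8.8657; F=4.4328×(-46.385)=-205.6169, v=-13.5130/8.8657=-1.5242

0: F=-51.4430 v=1.7478
1: F=39.2261 v=-3.1480
2: F=-73.3501 v=-3.9585
3: F=-205.6169 v=-1.5242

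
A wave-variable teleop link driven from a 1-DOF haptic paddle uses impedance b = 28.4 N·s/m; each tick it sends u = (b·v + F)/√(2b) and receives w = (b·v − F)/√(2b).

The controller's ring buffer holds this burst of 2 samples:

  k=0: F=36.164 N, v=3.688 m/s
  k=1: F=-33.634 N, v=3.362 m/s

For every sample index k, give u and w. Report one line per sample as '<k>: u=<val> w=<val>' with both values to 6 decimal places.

k=0: b·v=28.4×3.688=104.739200; √(2b)=7.536577; u=(104.739200+36.164)/7.536577=18.695913, w=(104.739200−36.164)/7.536577=9.098984
k=1: b·v=28.4×3.362=95.480800; √(2b)=7.536577; u=(95.480800+(-33.634))/7.536577=8.206218, w=(95.480800−(-33.634))/7.536577=17.131755

0: u=18.695913 w=9.098984
1: u=8.206218 w=17.131755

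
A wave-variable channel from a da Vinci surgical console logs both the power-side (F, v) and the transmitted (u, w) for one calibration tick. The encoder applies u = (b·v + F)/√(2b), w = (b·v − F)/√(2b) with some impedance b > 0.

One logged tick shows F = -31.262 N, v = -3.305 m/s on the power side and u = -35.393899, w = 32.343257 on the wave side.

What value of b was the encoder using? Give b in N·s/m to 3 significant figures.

b = 0.426 N·s/m

u + w = -3.050642;  u + w = √(2b)·v, so √(2b) = -3.050642/(-3.305) = 0.923038.
b = (√(2b))²/2 = 0.852000/2 = 0.426000.
(Check via u − w = 2F/√(2b): u − w = -67.737156, 2F/√(2b) = -67.737158.)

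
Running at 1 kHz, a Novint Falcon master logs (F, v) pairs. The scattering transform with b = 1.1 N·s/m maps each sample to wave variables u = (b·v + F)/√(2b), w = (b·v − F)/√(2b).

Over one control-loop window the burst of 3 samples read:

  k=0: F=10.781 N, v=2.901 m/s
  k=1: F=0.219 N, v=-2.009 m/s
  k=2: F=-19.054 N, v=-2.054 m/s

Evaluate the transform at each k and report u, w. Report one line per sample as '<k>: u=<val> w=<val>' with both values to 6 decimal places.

k=0: b·v=1.1×2.901=3.191100; √(2b)=1.483240; u=(3.191100+10.781)/1.483240=9.419988, w=(3.191100−10.781)/1.483240=-5.117110
k=1: b·v=1.1×(-2.009)=-2.209900; √(2b)=1.483240; u=(-2.209900+0.219)/1.483240=-1.342265, w=(-2.209900−0.219)/1.483240=-1.637564
k=2: b·v=1.1×(-2.054)=-2.259400; √(2b)=1.483240; u=(-2.259400+(-19.054))/1.483240=-14.369491, w=(-2.259400−(-19.054))/1.483240=11.322917

0: u=9.419988 w=-5.117110
1: u=-1.342265 w=-1.637564
2: u=-14.369491 w=11.322917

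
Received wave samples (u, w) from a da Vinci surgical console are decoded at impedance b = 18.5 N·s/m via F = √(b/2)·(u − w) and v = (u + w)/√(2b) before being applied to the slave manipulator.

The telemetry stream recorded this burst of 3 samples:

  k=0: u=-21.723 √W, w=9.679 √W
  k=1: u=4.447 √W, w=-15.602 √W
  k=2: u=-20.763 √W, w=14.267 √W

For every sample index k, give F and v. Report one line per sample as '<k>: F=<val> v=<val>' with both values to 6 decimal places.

k=0: u−w=-31.402000, u+w=-12.044000; √(b/2)=3.041381, √(2b)=6.082763; F=3.041381×(-31.402)=-95.505454, v=-12.044000/6.082763=-1.980021
k=1: u−w=20.049000, u+w=-11.155000; √(b/2)=3.041381, √(2b)=6.082763; F=3.041381×20.049=60.976653, v=-11.155000/6.082763=-1.833871
k=2: u−w=-35.030000, u+w=-6.496000; √(b/2)=3.041381, √(2b)=6.082763; F=3.041381×(-35.03)=-106.539586, v=-6.496000/6.082763=-1.067936

0: F=-95.505454 v=-1.980021
1: F=60.976653 v=-1.833871
2: F=-106.539586 v=-1.067936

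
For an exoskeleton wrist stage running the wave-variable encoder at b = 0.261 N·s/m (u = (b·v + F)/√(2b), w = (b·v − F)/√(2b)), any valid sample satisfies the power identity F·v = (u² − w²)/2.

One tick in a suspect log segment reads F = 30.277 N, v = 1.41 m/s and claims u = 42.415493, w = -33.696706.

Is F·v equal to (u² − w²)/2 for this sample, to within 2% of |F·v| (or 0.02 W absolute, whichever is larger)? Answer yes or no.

F·v = 30.277×1.41 = 42.690570 W.
(u² − w²)/2 = (1799.074046 − 1135.467995)/2 = 331.803026 W.
|Δ| = 289.112456;  2% of max(1, |F·v|) = 0.853811.

no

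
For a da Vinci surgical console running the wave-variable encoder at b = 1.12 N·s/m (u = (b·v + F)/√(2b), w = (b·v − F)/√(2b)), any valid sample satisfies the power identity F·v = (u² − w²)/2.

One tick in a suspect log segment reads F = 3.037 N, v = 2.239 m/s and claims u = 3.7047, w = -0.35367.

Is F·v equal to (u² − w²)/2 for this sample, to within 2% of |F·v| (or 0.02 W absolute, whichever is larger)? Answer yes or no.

F·v = 3.037×2.239 = 6.7998 W.
(u² − w²)/2 = (13.7248 − 0.1251)/2 = 6.7999 W.
|Δ| = 0.0000;  2% of max(1, |F·v|) = 0.1360.

yes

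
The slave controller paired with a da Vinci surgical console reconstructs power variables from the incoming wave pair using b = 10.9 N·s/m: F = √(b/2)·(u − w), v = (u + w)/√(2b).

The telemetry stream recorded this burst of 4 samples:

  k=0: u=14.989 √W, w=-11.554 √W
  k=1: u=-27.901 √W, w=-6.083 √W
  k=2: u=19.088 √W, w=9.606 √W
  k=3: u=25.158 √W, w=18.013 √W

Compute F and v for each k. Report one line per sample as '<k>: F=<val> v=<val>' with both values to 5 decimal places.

0: F=61.96526 v=0.73570
1: F=-50.93463 v=-7.27857
2: F=22.13595 v=6.14558
3: F=16.68017 v=9.24621

k=0: u−w=26.54300, u+w=3.43500; √(b/2)=2.33452, √(2b)=4.66905; F=2.33452×26.543=61.96526, v=3.43500/4.66905=0.73570
k=1: u−w=-21.81800, u+w=-33.98400; √(b/2)=2.33452, √(2b)=4.66905; F=2.33452×(-21.818)=-50.93463, v=-33.98400/4.66905=-7.27857
k=2: u−w=9.48200, u+w=28.69400; √(b/2)=2.33452, √(2b)=4.66905; F=2.33452×9.482=22.13595, v=28.69400/4.66905=6.14558
k=3: u−w=7.14500, u+w=43.17100; √(b/2)=2.33452, √(2b)=4.66905; F=2.33452×7.145=16.68017, v=43.17100/4.66905=9.24621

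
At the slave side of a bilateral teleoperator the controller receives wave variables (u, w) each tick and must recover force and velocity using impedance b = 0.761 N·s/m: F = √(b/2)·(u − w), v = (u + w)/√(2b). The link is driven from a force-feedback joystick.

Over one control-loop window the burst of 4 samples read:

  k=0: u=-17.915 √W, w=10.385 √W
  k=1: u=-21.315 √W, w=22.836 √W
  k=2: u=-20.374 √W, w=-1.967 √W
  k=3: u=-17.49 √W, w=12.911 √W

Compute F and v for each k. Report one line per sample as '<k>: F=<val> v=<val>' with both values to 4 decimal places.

0: F=-17.4568 v=-6.1036
1: F=-27.2344 v=1.2329
2: F=-11.3543 v=-18.1090
3: F=-18.7528 v=-3.7116

k=0: u−w=-28.3000, u+w=-7.5300; √(b/2)=0.6168, √(2b)=1.2337; F=0.6168×(-28.3)=-17.4568, v=-7.5300/1.2337=-6.1036
k=1: u−w=-44.1510, u+w=1.5210; √(b/2)=0.6168, √(2b)=1.2337; F=0.6168×(-44.151)=-27.2344, v=1.5210/1.2337=1.2329
k=2: u−w=-18.4070, u+w=-22.3410; √(b/2)=0.6168, √(2b)=1.2337; F=0.6168×(-18.407)=-11.3543, v=-22.3410/1.2337=-18.1090
k=3: u−w=-30.4010, u+w=-4.5790; √(b/2)=0.6168, √(2b)=1.2337; F=0.6168×(-30.401)=-18.7528, v=-4.5790/1.2337=-3.7116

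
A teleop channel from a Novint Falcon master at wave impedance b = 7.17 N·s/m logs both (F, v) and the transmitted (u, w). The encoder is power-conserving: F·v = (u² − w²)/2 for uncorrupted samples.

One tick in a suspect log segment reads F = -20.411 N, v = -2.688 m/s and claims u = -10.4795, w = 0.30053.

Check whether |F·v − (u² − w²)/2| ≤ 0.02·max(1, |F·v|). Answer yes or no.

yes

F·v = (-20.411)×(-2.688) = 54.8648 W.
(u² − w²)/2 = (109.8199 − 0.0903)/2 = 54.8648 W.
|Δ| = 0.0000;  2% of max(1, |F·v|) = 1.0973.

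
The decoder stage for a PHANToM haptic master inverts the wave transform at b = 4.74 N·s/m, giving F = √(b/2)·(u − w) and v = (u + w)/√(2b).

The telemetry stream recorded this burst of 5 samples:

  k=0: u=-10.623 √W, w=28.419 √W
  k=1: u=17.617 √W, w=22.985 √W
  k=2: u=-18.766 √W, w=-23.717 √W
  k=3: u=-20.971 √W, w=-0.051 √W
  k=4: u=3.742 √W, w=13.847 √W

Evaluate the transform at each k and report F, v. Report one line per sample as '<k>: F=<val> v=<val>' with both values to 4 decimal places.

0: F=-60.1044 v=5.7799
1: F=-8.2639 v=13.1869
2: F=7.6220 v=-13.7978
3: F=-32.2059 v=-6.8276
4: F=-15.5564 v=5.7126

k=0: u−w=-39.0420, u+w=17.7960; √(b/2)=1.5395, √(2b)=3.0790; F=1.5395×(-39.042)=-60.1044, v=17.7960/3.0790=5.7799
k=1: u−w=-5.3680, u+w=40.6020; √(b/2)=1.5395, √(2b)=3.0790; F=1.5395×(-5.368)=-8.2639, v=40.6020/3.0790=13.1869
k=2: u−w=4.9510, u+w=-42.4830; √(b/2)=1.5395, √(2b)=3.0790; F=1.5395×4.951=7.6220, v=-42.4830/3.0790=-13.7978
k=3: u−w=-20.9200, u+w=-21.0220; √(b/2)=1.5395, √(2b)=3.0790; F=1.5395×(-20.92)=-32.2059, v=-21.0220/3.0790=-6.8276
k=4: u−w=-10.1050, u+w=17.5890; √(b/2)=1.5395, √(2b)=3.0790; F=1.5395×(-10.105)=-15.5564, v=17.5890/3.0790=5.7126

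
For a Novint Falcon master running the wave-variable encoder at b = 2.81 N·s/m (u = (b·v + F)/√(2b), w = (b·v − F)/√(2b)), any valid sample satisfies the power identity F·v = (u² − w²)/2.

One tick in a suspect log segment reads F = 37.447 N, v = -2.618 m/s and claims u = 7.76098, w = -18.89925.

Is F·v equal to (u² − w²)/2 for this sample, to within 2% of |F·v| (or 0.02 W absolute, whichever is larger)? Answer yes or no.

F·v = 37.447×(-2.618) = -98.03625 W.
(u² − w²)/2 = (60.23281 − 357.18165)/2 = -148.47442 W.
|Δ| = 50.43817;  2% of max(1, |F·v|) = 1.96072.

no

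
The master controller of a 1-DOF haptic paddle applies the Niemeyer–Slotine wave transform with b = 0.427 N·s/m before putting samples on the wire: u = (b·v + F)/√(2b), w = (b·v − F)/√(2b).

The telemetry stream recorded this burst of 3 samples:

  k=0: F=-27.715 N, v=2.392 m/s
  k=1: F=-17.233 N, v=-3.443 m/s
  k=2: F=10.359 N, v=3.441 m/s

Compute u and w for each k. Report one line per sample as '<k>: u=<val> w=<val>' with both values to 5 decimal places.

0: u=-28.88541 w=31.09590
1: u=-20.23886 w=17.05711
2: u=12.79952 w=-9.61962

k=0: b·v=0.427×2.392=1.02138; √(2b)=0.92412; u=(1.02138+(-27.715))/0.92412=-28.88541, w=(1.02138−(-27.715))/0.92412=31.09590
k=1: b·v=0.427×(-3.443)=-1.47016; √(2b)=0.92412; u=(-1.47016+(-17.233))/0.92412=-20.23886, w=(-1.47016−(-17.233))/0.92412=17.05711
k=2: b·v=0.427×3.441=1.46931; √(2b)=0.92412; u=(1.46931+10.359)/0.92412=12.79952, w=(1.46931−10.359)/0.92412=-9.61962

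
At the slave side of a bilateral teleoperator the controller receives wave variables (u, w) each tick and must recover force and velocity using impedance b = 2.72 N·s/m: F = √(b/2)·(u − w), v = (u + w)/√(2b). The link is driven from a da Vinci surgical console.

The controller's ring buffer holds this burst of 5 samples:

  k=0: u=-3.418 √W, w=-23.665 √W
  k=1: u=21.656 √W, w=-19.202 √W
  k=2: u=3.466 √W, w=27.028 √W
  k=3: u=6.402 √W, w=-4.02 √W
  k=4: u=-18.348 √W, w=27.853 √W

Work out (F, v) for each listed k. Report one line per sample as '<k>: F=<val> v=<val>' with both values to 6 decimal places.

k=0: u−w=20.247000, u+w=-27.083000; √(b/2)=1.166190, √(2b)=2.332381; F=1.166190×20.247=23.611857, v=-27.083000/2.332381=-11.611740
k=1: u−w=40.858000, u+w=2.454000; √(b/2)=1.166190, √(2b)=2.332381; F=1.166190×40.858=47.648207, v=2.454000/2.332381=1.052144
k=2: u−w=-23.562000, u+w=30.494000; √(b/2)=1.166190, √(2b)=2.332381; F=1.166190×(-23.562)=-27.477778, v=30.494000/2.332381=13.074195
k=3: u−w=10.422000, u+w=2.382000; √(b/2)=1.166190, √(2b)=2.332381; F=1.166190×10.422=12.154036, v=2.382000/2.332381=1.021274
k=4: u−w=-46.201000, u+w=9.505000; √(b/2)=1.166190, √(2b)=2.332381; F=1.166190×(-46.201)=-53.879162, v=9.505000/2.332381=4.075235

0: F=23.611857 v=-11.611740
1: F=47.648207 v=1.052144
2: F=-27.477778 v=13.074195
3: F=12.154036 v=1.021274
4: F=-53.879162 v=4.075235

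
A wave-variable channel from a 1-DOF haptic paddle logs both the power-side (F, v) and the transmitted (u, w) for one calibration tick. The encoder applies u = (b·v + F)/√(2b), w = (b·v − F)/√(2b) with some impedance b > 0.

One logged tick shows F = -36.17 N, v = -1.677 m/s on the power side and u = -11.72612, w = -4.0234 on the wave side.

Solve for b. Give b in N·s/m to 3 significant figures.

b = 44.1 N·s/m

u + w = -15.7495;  u + w = √(2b)·v, so √(2b) = -15.7495/(-1.677) = 9.3915.
b = (√(2b))²/2 = 88.2000/2 = 44.1000.
(Check via u − w = 2F/√(2b): u − w = -7.7027, 2F/√(2b) = -7.7027.)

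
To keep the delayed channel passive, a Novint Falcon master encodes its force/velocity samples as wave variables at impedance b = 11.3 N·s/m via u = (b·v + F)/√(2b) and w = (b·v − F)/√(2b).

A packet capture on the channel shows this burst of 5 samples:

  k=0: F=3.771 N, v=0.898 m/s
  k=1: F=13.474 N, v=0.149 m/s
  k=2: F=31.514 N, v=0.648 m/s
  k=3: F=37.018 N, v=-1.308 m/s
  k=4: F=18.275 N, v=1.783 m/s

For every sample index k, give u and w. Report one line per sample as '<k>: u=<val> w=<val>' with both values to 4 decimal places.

0: u=2.9278 w=1.3413
1: u=3.1884 w=-2.4801
2: u=8.1693 w=-5.0887
3: u=4.6777 w=-10.8959
4: u=8.0823 w=0.3940

k=0: b·v=11.3×0.898=10.1474; √(2b)=4.7539; u=(10.1474+3.771)/4.7539=2.9278, w=(10.1474−3.771)/4.7539=1.3413
k=1: b·v=11.3×0.149=1.6837; √(2b)=4.7539; u=(1.6837+13.474)/4.7539=3.1884, w=(1.6837−13.474)/4.7539=-2.4801
k=2: b·v=11.3×0.648=7.3224; √(2b)=4.7539; u=(7.3224+31.514)/4.7539=8.1693, w=(7.3224−31.514)/4.7539=-5.0887
k=3: b·v=11.3×(-1.308)=-14.7804; √(2b)=4.7539; u=(-14.7804+37.018)/4.7539=4.6777, w=(-14.7804−37.018)/4.7539=-10.8959
k=4: b·v=11.3×1.783=20.1479; √(2b)=4.7539; u=(20.1479+18.275)/4.7539=8.0823, w=(20.1479−18.275)/4.7539=0.3940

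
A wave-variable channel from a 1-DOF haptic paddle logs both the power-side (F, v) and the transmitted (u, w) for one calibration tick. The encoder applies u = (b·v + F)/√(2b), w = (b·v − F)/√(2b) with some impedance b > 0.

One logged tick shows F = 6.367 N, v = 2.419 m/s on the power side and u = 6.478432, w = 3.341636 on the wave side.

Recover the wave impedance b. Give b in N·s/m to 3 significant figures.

b = 8.24 N·s/m

u + w = 9.820068;  u + w = √(2b)·v, so √(2b) = 9.820068/2.419 = 4.059557.
b = (√(2b))²/2 = 16.480002/2 = 8.240001.
(Check via u − w = 2F/√(2b): u − w = 3.136796, 2F/√(2b) = 3.136796.)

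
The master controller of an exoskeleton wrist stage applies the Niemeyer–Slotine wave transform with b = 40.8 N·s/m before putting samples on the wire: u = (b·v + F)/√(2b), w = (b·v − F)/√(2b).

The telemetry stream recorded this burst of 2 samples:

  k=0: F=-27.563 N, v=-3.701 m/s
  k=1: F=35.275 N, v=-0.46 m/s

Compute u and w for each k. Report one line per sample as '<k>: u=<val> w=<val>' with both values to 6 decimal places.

0: u=-19.767345 w=-13.664794
1: u=1.827356 w=-5.982661

k=0: b·v=40.8×(-3.701)=-151.000800; √(2b)=9.033272; u=(-151.000800+(-27.563))/9.033272=-19.767345, w=(-151.000800−(-27.563))/9.033272=-13.664794
k=1: b·v=40.8×(-0.46)=-18.768000; √(2b)=9.033272; u=(-18.768000+35.275)/9.033272=1.827356, w=(-18.768000−35.275)/9.033272=-5.982661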